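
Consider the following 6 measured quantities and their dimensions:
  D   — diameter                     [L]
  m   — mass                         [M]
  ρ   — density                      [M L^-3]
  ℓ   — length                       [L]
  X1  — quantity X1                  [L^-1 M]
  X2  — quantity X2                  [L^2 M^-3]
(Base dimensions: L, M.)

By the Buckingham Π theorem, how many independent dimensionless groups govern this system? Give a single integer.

Dimensional matrix (L×M by D×m×ρ×ℓ×X1×X2):
  L: [ 1  0 -3  1 -1  2]
  M: [ 0  1  1  0  1 -3]
Echelon form has 2 nonzero rows (pivots: D,m)
Π count = n − r = 6 − 2 = 4

4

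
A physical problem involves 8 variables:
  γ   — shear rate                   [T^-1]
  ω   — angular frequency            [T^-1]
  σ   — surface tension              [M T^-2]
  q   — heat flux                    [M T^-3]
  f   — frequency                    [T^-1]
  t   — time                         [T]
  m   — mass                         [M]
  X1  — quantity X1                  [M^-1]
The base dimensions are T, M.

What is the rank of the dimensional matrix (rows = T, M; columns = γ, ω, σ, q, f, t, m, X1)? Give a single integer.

2

Write exponents as rows T,M / cols γ,ω,σ,q,f,t,m,X1:
  T: [-1 -1 -2 -3 -1  1  0  0]
  M: [ 0  0  1  1  0  0  1 -1]
Row reduction gives pivot columns γ,σ; rank = 2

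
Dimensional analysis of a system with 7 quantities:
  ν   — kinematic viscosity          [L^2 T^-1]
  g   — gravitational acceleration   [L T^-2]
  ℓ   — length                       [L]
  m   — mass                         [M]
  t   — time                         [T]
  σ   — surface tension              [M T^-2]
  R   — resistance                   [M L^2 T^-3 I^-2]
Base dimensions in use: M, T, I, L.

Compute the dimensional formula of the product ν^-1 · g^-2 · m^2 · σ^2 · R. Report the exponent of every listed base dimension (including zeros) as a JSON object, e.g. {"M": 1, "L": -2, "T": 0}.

{"M": 5, "T": -2, "I": -2, "L": -2}

Exponent matrix [M,T,I,L] × [ν,g,ℓ,m,t,σ,R]:
  M: [ 0  0  0  1  0  1  1]
  T: [-1 -2  0  0  1 -2 -3]
  I: [ 0  0  0  0  0  0 -2]
  L: [ 2  1  1  0  0  0  2]
  [M]: (-1)·0+(-2)·0+(2)·1+(2)·1+(1)·1 = 5
  [T]: (-1)·-1+(-2)·-2+(2)·0+(2)·-2+(1)·-3 = -2
  [I]: (-1)·0+(-2)·0+(2)·0+(2)·0+(1)·-2 = -2
  [L]: (-1)·2+(-2)·1+(2)·0+(2)·0+(1)·2 = -2
⇒ M^5 T^-2 I^-2 L^-2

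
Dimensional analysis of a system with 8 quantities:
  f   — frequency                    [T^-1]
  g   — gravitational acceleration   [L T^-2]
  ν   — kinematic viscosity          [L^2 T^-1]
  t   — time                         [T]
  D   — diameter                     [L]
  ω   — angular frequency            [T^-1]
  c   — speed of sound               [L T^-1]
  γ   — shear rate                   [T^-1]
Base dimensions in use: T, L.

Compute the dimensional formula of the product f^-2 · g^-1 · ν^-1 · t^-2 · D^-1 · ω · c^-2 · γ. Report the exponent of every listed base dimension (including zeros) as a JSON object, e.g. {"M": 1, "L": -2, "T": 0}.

{"T": 3, "L": -6}

Exponent matrix [T,L] × [f,g,ν,t,D,ω,c,γ]:
  T: [-1 -2 -1  1  0 -1 -1 -1]
  L: [ 0  1  2  0  1  0  1  0]
  [T]: (-2)·-1+(-1)·-2+(-1)·-1+(-2)·1+(-1)·0+(1)·-1+(-2)·-1+(1)·-1 = 3
  [L]: (-2)·0+(-1)·1+(-1)·2+(-2)·0+(-1)·1+(1)·0+(-2)·1+(1)·0 = -6
⇒ T^3 L^-6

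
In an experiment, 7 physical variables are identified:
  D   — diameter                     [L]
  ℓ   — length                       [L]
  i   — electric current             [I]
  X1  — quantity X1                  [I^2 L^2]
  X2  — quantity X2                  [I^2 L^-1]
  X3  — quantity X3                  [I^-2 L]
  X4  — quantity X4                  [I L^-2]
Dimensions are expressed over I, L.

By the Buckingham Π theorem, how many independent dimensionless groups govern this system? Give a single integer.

Write exponents as rows I,L / cols D,ℓ,i,X1,X2,X3,X4:
  I: [ 0  0  1  2  2 -2  1]
  L: [ 1  1  0  2 -1  1 -2]
Echelon form has 2 nonzero rows (pivots: D,i)
Π count = n − r = 7 − 2 = 5

5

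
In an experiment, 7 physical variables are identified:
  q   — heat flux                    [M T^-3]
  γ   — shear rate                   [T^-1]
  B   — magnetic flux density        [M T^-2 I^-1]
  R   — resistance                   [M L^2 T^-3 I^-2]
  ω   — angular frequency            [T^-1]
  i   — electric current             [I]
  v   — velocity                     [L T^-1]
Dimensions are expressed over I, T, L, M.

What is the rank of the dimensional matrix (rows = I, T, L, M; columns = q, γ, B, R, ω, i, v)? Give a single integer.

4

Write exponents as rows I,T,L,M / cols q,γ,B,R,ω,i,v:
  I: [ 0  0 -1 -2  0  1  0]
  T: [-3 -1 -2 -3 -1  0 -1]
  L: [ 0  0  0  2  0  0  1]
  M: [ 1  0  1  1  0  0  0]
RREF → pivots at {q,γ,B,R} ⇒ r = 4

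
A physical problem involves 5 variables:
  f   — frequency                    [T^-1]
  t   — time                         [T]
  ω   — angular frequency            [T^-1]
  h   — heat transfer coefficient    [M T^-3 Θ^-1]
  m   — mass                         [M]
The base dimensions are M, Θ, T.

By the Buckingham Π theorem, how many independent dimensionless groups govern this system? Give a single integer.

2

Dimensional matrix (M×Θ×T by f×t×ω×h×m):
  M: [ 0  0  0  1  1]
  Θ: [ 0  0  0 -1  0]
  T: [-1  1 -1 -3  0]
RREF → pivots at {f,h,m} ⇒ r = 3
Π count = n − r = 5 − 3 = 2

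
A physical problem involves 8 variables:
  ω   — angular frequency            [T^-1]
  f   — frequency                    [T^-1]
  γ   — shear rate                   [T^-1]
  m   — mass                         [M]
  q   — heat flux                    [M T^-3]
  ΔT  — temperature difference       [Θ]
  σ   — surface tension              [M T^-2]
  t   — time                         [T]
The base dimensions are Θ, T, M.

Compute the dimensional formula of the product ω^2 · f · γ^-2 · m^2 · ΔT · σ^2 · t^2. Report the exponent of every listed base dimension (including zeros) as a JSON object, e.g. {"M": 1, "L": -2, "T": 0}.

{"Θ": 1, "T": -3, "M": 4}

Write exponents as rows Θ,T,M / cols ω,f,γ,m,q,ΔT,σ,t:
  Θ: [ 0  0  0  0  0  1  0  0]
  T: [-1 -1 -1  0 -3  0 -2  1]
  M: [ 0  0  0  1  1  0  1  0]
  [Θ]: (2)·0+(1)·0+(-2)·0+(2)·0+(1)·1+(2)·0+(2)·0 = 1
  [T]: (2)·-1+(1)·-1+(-2)·-1+(2)·0+(1)·0+(2)·-2+(2)·1 = -3
  [M]: (2)·0+(1)·0+(-2)·0+(2)·1+(1)·0+(2)·1+(2)·0 = 4
⇒ Θ T^-3 M^4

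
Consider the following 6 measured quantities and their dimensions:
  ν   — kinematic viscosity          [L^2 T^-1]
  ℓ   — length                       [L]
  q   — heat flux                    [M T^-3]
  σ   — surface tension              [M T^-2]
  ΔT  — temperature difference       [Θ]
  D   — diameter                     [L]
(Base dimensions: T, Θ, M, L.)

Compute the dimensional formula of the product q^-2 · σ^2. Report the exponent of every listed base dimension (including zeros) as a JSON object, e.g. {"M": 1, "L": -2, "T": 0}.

Write exponents as rows T,Θ,M,L / cols ν,ℓ,q,σ,ΔT,D:
  T: [-1  0 -3 -2  0  0]
  Θ: [ 0  0  0  0  1  0]
  M: [ 0  0  1  1  0  0]
  L: [ 2  1  0  0  0  1]
  [T]: (-2)·-3+(2)·-2 = 2
  [Θ]: (-2)·0+(2)·0 = 0
  [M]: (-2)·1+(2)·1 = 0
  [L]: (-2)·0+(2)·0 = 0
⇒ T^2

{"T": 2, "Θ": 0, "M": 0, "L": 0}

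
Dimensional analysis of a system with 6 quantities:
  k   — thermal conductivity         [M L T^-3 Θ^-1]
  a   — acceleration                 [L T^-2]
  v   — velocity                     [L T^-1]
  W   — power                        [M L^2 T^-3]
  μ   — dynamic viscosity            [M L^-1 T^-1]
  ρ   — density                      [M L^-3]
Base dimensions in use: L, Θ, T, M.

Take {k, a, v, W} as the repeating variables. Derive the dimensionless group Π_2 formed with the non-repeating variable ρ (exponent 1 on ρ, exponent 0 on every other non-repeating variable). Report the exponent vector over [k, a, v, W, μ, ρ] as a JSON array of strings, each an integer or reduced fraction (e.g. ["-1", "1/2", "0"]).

["0", "-2", "7", "-1", "0", "1"]

Write exponents as rows L,Θ,T,M / cols k,a,v,W,μ,ρ:
  L: [ 1  1  1  2 -1 -3]
  Θ: [-1  0  0  0  0  0]
  T: [-3 -2 -1 -3 -1  0]
  M: [ 1  0  0  1  1  1]
Row reduction gives pivot columns k,a,v,W; rank = 4
Repeat: k,a,v,W; free: μ,ρ
RREF:
  r0: [   1    0    0    0    0    0]
  r1: [   0    1    0    0    1    2]
  r2: [   0    0    1    0   -4   -7]
  r3: [   0    0    0    1    1    1]
Fix exponent of ρ at 1, μ at 0; solve each RREF row for its pivot's exponent:
  r0: exp(k) + (0)·1 = 0 ⇒ exp(k) = 0
  r1: exp(a) + (2)·1 = 0 ⇒ exp(a) = -2
  r2: exp(v) + (-7)·1 = 0 ⇒ exp(v) = 7
  r3: exp(W) + (1)·1 = 0 ⇒ exp(W) = -1
Π_2 = a^-2 · v^7 · W^-1 · ρ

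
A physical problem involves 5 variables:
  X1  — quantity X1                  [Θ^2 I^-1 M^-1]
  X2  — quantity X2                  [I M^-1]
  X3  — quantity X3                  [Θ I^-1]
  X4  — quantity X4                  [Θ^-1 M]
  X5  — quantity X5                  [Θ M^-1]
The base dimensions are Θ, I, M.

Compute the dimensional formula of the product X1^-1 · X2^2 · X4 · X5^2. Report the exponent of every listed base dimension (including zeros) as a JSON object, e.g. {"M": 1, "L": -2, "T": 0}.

{"Θ": -1, "I": 3, "M": -2}

Dimensional matrix (Θ×I×M by X1×X2×X3×X4×X5):
  Θ: [ 2  0  1 -1  1]
  I: [-1  1 -1  0  0]
  M: [-1 -1  0  1 -1]
  [Θ]: (-1)·2+(2)·0+(1)·-1+(2)·1 = -1
  [I]: (-1)·-1+(2)·1+(1)·0+(2)·0 = 3
  [M]: (-1)·-1+(2)·-1+(1)·1+(2)·-1 = -2
⇒ Θ^-1 I^3 M^-2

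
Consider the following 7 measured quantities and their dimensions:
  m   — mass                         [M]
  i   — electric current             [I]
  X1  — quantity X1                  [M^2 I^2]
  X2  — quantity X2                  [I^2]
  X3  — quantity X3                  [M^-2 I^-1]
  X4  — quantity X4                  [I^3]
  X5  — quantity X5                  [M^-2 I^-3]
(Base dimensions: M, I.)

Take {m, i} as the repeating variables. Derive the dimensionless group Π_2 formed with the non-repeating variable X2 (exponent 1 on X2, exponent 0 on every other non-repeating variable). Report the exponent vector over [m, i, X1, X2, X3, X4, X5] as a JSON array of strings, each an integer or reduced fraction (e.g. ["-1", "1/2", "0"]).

Dimensional matrix (M×I by m×i×X1×X2×X3×X4×X5):
  M: [ 1  0  2  0 -2  0 -2]
  I: [ 0  1  2  2 -1  3 -3]
Echelon form has 2 nonzero rows (pivots: m,i)
Pivot set = {m,i}, free = {X1,X2,X3,X4,X5}
RREF:
  r0: [   1    0    2    0   -2    0   -2]
  r1: [   0    1    2    2   -1    3   -3]
Fix exponent of X2 at 1, X1 at 0, X3 at 0, X4 at 0, X5 at 0; solve each RREF row for its pivot's exponent:
  r0: exp(m) + (0)·1 = 0 ⇒ exp(m) = 0
  r1: exp(i) + (2)·1 = 0 ⇒ exp(i) = -2
Π_2 = i^-2 · X2

["0", "-2", "0", "1", "0", "0", "0"]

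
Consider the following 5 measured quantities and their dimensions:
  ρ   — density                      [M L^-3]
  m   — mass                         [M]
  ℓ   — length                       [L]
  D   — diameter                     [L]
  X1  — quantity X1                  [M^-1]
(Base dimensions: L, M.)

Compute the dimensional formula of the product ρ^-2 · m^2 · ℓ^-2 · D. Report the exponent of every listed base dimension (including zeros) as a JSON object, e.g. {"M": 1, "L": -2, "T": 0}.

{"L": 5, "M": 0}

Write exponents as rows L,M / cols ρ,m,ℓ,D,X1:
  L: [-3  0  1  1  0]
  M: [ 1  1  0  0 -1]
  [L]: (-2)·-3+(2)·0+(-2)·1+(1)·1 = 5
  [M]: (-2)·1+(2)·1+(-2)·0+(1)·0 = 0
⇒ L^5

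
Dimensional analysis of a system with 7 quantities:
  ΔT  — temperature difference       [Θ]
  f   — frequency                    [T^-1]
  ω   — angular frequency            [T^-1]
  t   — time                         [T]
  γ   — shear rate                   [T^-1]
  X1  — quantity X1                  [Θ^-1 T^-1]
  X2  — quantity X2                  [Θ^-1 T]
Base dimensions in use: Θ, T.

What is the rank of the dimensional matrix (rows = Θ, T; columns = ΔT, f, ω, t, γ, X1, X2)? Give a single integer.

Exponent matrix [Θ,T] × [ΔT,f,ω,t,γ,X1,X2]:
  Θ: [ 1  0  0  0  0 -1 -1]
  T: [ 0 -1 -1  1 -1 -1  1]
Echelon form has 2 nonzero rows (pivots: ΔT,f)

2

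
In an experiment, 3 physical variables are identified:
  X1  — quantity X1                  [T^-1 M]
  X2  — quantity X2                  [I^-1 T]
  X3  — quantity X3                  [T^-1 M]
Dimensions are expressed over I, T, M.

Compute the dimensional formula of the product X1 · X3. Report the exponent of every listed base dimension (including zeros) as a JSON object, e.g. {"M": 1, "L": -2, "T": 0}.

{"I": 0, "T": -2, "M": 2}

Write exponents as rows I,T,M / cols X1,X2,X3:
  I: [ 0 -1  0]
  T: [-1  1 -1]
  M: [ 1  0  1]
  [I]: (1)·0+(1)·0 = 0
  [T]: (1)·-1+(1)·-1 = -2
  [M]: (1)·1+(1)·1 = 2
⇒ T^-2 M^2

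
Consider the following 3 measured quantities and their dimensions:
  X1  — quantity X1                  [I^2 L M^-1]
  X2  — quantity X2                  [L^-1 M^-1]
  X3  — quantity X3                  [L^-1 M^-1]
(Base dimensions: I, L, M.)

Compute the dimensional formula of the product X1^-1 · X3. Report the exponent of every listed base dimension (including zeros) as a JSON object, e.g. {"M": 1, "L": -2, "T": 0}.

{"I": -2, "L": -2, "M": 0}

Write exponents as rows I,L,M / cols X1,X2,X3:
  I: [ 2  0  0]
  L: [ 1 -1 -1]
  M: [-1 -1 -1]
  [I]: (-1)·2+(1)·0 = -2
  [L]: (-1)·1+(1)·-1 = -2
  [M]: (-1)·-1+(1)·-1 = 0
⇒ I^-2 L^-2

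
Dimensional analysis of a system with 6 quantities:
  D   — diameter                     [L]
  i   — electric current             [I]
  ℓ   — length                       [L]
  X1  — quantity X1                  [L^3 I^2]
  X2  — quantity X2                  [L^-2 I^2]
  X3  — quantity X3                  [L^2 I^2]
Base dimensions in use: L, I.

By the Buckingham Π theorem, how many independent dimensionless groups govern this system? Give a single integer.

4

Exponent matrix [L,I] × [D,i,ℓ,X1,X2,X3]:
  L: [ 1  0  1  3 -2  2]
  I: [ 0  1  0  2  2  2]
RREF → pivots at {D,i} ⇒ r = 2
Π count = n − r = 6 − 2 = 4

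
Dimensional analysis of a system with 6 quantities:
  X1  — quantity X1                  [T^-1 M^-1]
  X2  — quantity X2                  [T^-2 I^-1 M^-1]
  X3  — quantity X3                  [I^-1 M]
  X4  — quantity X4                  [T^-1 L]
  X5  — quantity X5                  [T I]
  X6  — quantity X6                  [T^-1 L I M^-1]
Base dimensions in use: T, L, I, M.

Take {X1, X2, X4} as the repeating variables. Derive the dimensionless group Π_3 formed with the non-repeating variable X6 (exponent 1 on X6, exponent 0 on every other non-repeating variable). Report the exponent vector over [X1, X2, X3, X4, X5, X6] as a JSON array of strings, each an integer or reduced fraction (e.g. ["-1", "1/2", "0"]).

["-2", "1", "0", "-1", "0", "1"]

Write exponents as rows T,L,I,M / cols X1,X2,X3,X4,X5,X6:
  T: [-1 -2  0 -1  1 -1]
  L: [ 0  0  0  1  0  1]
  I: [ 0 -1 -1  0  1  1]
  M: [-1 -1  1  0  0 -1]
RREF → pivots at {X1,X2,X4} ⇒ r = 3
Pivot set = {X1,X2,X4}, free = {X3,X5,X6}
RREF:
  r0: [   1    0   -2    0    1    2]
  r1: [   0    1    1    0   -1   -1]
  r2: [   0    0    0    1    0    1]
  r3: [   0    0    0    0    0    0]
Fix exponent of X6 at 1, X3 at 0, X5 at 0; solve each RREF row for its pivot's exponent:
  r0: exp(X1) + (2)·1 = 0 ⇒ exp(X1) = -2
  r1: exp(X2) + (-1)·1 = 0 ⇒ exp(X2) = 1
  r2: exp(X4) + (1)·1 = 0 ⇒ exp(X4) = -1
Π_3 = X1^-2 · X2 · X4^-1 · X6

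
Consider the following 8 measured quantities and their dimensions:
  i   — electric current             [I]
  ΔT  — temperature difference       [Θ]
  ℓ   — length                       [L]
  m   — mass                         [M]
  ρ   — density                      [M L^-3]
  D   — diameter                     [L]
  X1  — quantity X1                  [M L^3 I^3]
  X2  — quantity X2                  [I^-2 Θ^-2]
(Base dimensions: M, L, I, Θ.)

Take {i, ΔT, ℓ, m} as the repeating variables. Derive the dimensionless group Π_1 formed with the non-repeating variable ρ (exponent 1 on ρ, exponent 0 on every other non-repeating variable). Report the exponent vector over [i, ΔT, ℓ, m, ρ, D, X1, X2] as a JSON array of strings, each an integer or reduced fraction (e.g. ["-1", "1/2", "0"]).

["0", "0", "3", "-1", "1", "0", "0", "0"]

Exponent matrix [M,L,I,Θ] × [i,ΔT,ℓ,m,ρ,D,X1,X2]:
  M: [ 0  0  0  1  1  0  1  0]
  L: [ 0  0  1  0 -3  1  3  0]
  I: [ 1  0  0  0  0  0  3 -2]
  Θ: [ 0  1  0  0  0  0  0 -2]
Echelon form has 4 nonzero rows (pivots: i,ΔT,ℓ,m)
Repeat: i,ΔT,ℓ,m; free: ρ,D,X1,X2
RREF:
  r0: [   1    0    0    0    0    0    3   -2]
  r1: [   0    1    0    0    0    0    0   -2]
  r2: [   0    0    1    0   -3    1    3    0]
  r3: [   0    0    0    1    1    0    1    0]
Fix exponent of ρ at 1, D at 0, X1 at 0, X2 at 0; solve each RREF row for its pivot's exponent:
  r0: exp(i) + (0)·1 = 0 ⇒ exp(i) = 0
  r1: exp(ΔT) + (0)·1 = 0 ⇒ exp(ΔT) = 0
  r2: exp(ℓ) + (-3)·1 = 0 ⇒ exp(ℓ) = 3
  r3: exp(m) + (1)·1 = 0 ⇒ exp(m) = -1
Π_1 = ℓ^3 · m^-1 · ρ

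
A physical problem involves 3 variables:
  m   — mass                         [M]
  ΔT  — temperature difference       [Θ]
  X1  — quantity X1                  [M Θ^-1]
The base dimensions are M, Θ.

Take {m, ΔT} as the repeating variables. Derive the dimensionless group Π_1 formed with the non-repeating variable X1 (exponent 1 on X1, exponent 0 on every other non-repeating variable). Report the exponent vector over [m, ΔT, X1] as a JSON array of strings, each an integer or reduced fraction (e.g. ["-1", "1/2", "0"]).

["-1", "1", "1"]

Dimensional matrix (M×Θ by m×ΔT×X1):
  M: [ 1  0  1]
  Θ: [ 0  1 -1]
Row reduction gives pivot columns m,ΔT; rank = 2
Repeat: m,ΔT; free: X1
RREF:
  r0: [   1    0    1]
  r1: [   0    1   -1]
Fix exponent of X1 at 1; solve each RREF row for its pivot's exponent:
  r0: exp(m) + (1)·1 = 0 ⇒ exp(m) = -1
  r1: exp(ΔT) + (-1)·1 = 0 ⇒ exp(ΔT) = 1
Π_1 = m^-1 · ΔT · X1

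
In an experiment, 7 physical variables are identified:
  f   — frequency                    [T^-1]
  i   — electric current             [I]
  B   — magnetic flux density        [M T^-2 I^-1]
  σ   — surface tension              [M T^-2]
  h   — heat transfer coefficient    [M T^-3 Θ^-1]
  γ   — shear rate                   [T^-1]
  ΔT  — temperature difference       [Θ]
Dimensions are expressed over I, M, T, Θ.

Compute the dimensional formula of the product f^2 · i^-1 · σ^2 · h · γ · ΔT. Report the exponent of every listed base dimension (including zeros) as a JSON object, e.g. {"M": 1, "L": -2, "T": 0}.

{"I": -1, "M": 3, "T": -10, "Θ": 0}

Dimensional matrix (I×M×T×Θ by f×i×B×σ×h×γ×ΔT):
  I: [ 0  1 -1  0  0  0  0]
  M: [ 0  0  1  1  1  0  0]
  T: [-1  0 -2 -2 -3 -1  0]
  Θ: [ 0  0  0  0 -1  0  1]
  [I]: (2)·0+(-1)·1+(2)·0+(1)·0+(1)·0+(1)·0 = -1
  [M]: (2)·0+(-1)·0+(2)·1+(1)·1+(1)·0+(1)·0 = 3
  [T]: (2)·-1+(-1)·0+(2)·-2+(1)·-3+(1)·-1+(1)·0 = -10
  [Θ]: (2)·0+(-1)·0+(2)·0+(1)·-1+(1)·0+(1)·1 = 0
⇒ I^-1 M^3 T^-10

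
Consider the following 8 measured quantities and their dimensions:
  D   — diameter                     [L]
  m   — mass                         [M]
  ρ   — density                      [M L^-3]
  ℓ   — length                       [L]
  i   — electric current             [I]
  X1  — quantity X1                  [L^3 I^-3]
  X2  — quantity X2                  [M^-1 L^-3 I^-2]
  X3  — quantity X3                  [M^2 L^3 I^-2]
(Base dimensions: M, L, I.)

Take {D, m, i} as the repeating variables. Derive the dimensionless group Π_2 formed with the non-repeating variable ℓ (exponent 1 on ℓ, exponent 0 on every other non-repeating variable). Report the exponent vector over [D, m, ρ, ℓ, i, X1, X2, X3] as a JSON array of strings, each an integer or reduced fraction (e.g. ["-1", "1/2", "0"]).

Write exponents as rows M,L,I / cols D,m,ρ,ℓ,i,X1,X2,X3:
  M: [ 0  1  1  0  0  0 -1  2]
  L: [ 1  0 -3  1  0  3 -3  3]
  I: [ 0  0  0  0  1 -3 -2 -2]
Echelon form has 3 nonzero rows (pivots: D,m,i)
Pivot set = {D,m,i}, free = {ρ,ℓ,X1,X2,X3}
RREF:
  r0: [   1    0   -3    1    0    3   -3    3]
  r1: [   0    1    1    0    0    0   -1    2]
  r2: [   0    0    0    0    1   -3   -2   -2]
Fix exponent of ℓ at 1, ρ at 0, X1 at 0, X2 at 0, X3 at 0; solve each RREF row for its pivot's exponent:
  r0: exp(D) + (1)·1 = 0 ⇒ exp(D) = -1
  r1: exp(m) + (0)·1 = 0 ⇒ exp(m) = 0
  r2: exp(i) + (0)·1 = 0 ⇒ exp(i) = 0
Π_2 = D^-1 · ℓ

["-1", "0", "0", "1", "0", "0", "0", "0"]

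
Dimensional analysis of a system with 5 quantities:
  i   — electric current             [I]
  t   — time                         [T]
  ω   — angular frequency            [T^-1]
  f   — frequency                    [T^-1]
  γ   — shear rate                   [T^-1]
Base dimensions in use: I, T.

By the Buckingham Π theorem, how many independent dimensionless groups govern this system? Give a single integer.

Exponent matrix [I,T] × [i,t,ω,f,γ]:
  I: [ 1  0  0  0  0]
  T: [ 0  1 -1 -1 -1]
Row reduction gives pivot columns i,t; rank = 2
n=5, r=2 ⇒ 3 dimensionless groups

3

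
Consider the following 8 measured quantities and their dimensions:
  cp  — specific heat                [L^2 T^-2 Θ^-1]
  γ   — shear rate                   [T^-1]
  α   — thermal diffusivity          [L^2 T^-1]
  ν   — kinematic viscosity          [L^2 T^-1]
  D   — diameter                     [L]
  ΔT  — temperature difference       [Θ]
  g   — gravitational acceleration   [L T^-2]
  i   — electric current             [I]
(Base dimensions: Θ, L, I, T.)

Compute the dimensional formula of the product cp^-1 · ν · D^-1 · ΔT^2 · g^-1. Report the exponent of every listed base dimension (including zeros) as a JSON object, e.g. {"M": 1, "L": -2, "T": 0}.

{"Θ": 3, "L": -2, "I": 0, "T": 3}

Write exponents as rows Θ,L,I,T / cols cp,γ,α,ν,D,ΔT,g,i:
  Θ: [-1  0  0  0  0  1  0  0]
  L: [ 2  0  2  2  1  0  1  0]
  I: [ 0  0  0  0  0  0  0  1]
  T: [-2 -1 -1 -1  0  0 -2  0]
  [Θ]: (-1)·-1+(1)·0+(-1)·0+(2)·1+(-1)·0 = 3
  [L]: (-1)·2+(1)·2+(-1)·1+(2)·0+(-1)·1 = -2
  [I]: (-1)·0+(1)·0+(-1)·0+(2)·0+(-1)·0 = 0
  [T]: (-1)·-2+(1)·-1+(-1)·0+(2)·0+(-1)·-2 = 3
⇒ Θ^3 L^-2 T^3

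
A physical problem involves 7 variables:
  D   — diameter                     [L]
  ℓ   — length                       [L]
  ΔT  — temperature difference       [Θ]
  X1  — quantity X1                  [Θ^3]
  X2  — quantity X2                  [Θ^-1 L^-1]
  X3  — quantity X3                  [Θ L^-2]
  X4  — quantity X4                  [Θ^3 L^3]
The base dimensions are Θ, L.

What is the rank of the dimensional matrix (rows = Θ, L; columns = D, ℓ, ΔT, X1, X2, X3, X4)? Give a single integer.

Dimensional matrix (Θ×L by D×ℓ×ΔT×X1×X2×X3×X4):
  Θ: [ 0  0  1  3 -1  1  3]
  L: [ 1  1  0  0 -1 -2  3]
Echelon form has 2 nonzero rows (pivots: D,ΔT)

2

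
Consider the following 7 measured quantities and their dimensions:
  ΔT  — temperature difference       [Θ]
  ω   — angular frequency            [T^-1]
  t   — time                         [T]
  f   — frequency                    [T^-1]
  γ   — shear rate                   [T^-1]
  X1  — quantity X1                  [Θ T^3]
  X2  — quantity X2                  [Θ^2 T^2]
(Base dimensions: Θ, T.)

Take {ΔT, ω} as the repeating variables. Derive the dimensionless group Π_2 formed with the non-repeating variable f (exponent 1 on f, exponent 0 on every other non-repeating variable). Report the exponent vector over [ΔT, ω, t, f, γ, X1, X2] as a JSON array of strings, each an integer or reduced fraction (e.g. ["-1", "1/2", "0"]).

["0", "-1", "0", "1", "0", "0", "0"]

Write exponents as rows Θ,T / cols ΔT,ω,t,f,γ,X1,X2:
  Θ: [ 1  0  0  0  0  1  2]
  T: [ 0 -1  1 -1 -1  3  2]
Row reduction gives pivot columns ΔT,ω; rank = 2
Pivot set = {ΔT,ω}, free = {t,f,γ,X1,X2}
RREF:
  r0: [   1    0    0    0    0    1    2]
  r1: [   0    1   -1    1    1   -3   -2]
Fix exponent of f at 1, t at 0, γ at 0, X1 at 0, X2 at 0; solve each RREF row for its pivot's exponent:
  r0: exp(ΔT) + (0)·1 = 0 ⇒ exp(ΔT) = 0
  r1: exp(ω) + (1)·1 = 0 ⇒ exp(ω) = -1
Π_2 = ω^-1 · f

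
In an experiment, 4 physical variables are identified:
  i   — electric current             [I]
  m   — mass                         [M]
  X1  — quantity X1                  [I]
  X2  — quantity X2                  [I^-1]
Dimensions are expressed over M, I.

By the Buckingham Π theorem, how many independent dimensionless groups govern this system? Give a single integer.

Dimensional matrix (M×I by i×m×X1×X2):
  M: [ 0  1  0  0]
  I: [ 1  0  1 -1]
RREF → pivots at {i,m} ⇒ r = 2
n=4, r=2 ⇒ 2 dimensionless groups

2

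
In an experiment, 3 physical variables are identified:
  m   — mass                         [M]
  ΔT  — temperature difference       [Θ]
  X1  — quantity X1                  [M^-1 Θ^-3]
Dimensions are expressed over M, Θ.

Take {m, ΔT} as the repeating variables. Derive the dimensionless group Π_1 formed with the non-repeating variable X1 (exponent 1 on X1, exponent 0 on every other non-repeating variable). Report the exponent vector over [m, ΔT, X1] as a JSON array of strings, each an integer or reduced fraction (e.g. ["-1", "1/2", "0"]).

Write exponents as rows M,Θ / cols m,ΔT,X1:
  M: [ 1  0 -1]
  Θ: [ 0  1 -3]
Row reduction gives pivot columns m,ΔT; rank = 2
Pivot set = {m,ΔT}, free = {X1}
RREF:
  r0: [   1    0   -1]
  r1: [   0    1   -3]
Fix exponent of X1 at 1; solve each RREF row for its pivot's exponent:
  r0: exp(m) + (-1)·1 = 0 ⇒ exp(m) = 1
  r1: exp(ΔT) + (-3)·1 = 0 ⇒ exp(ΔT) = 3
Π_1 = m · ΔT^3 · X1

["1", "3", "1"]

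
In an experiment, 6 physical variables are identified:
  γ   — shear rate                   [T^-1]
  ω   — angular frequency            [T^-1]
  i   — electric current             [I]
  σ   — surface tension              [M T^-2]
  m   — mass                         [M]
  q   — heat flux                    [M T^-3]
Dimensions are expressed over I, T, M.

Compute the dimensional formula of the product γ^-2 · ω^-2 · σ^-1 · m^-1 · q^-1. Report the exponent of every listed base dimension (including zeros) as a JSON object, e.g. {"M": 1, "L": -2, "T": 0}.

{"I": 0, "T": 9, "M": -3}

Exponent matrix [I,T,M] × [γ,ω,i,σ,m,q]:
  I: [ 0  0  1  0  0  0]
  T: [-1 -1  0 -2  0 -3]
  M: [ 0  0  0  1  1  1]
  [I]: (-2)·0+(-2)·0+(-1)·0+(-1)·0+(-1)·0 = 0
  [T]: (-2)·-1+(-2)·-1+(-1)·-2+(-1)·0+(-1)·-3 = 9
  [M]: (-2)·0+(-2)·0+(-1)·1+(-1)·1+(-1)·1 = -3
⇒ T^9 M^-3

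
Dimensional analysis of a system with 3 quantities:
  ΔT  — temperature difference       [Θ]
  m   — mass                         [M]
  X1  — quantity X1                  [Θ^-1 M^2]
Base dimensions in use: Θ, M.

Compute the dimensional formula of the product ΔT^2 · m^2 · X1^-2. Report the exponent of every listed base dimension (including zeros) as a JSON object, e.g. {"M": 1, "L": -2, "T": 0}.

{"Θ": 4, "M": -2}

Write exponents as rows Θ,M / cols ΔT,m,X1:
  Θ: [ 1  0 -1]
  M: [ 0  1  2]
  [Θ]: (2)·1+(2)·0+(-2)·-1 = 4
  [M]: (2)·0+(2)·1+(-2)·2 = -2
⇒ Θ^4 M^-2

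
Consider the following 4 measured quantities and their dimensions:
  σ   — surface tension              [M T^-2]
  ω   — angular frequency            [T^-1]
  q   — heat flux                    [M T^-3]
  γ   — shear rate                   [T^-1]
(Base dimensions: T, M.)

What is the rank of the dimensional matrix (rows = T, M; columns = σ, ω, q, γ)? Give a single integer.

2

Exponent matrix [T,M] × [σ,ω,q,γ]:
  T: [-2 -1 -3 -1]
  M: [ 1  0  1  0]
RREF → pivots at {σ,ω} ⇒ r = 2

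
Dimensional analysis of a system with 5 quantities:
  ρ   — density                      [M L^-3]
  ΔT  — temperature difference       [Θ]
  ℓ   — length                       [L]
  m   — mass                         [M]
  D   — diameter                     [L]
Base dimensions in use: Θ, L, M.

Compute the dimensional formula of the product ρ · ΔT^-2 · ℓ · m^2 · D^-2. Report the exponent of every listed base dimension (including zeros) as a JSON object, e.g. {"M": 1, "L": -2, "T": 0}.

{"Θ": -2, "L": -4, "M": 3}

Write exponents as rows Θ,L,M / cols ρ,ΔT,ℓ,m,D:
  Θ: [ 0  1  0  0  0]
  L: [-3  0  1  0  1]
  M: [ 1  0  0  1  0]
  [Θ]: (1)·0+(-2)·1+(1)·0+(2)·0+(-2)·0 = -2
  [L]: (1)·-3+(-2)·0+(1)·1+(2)·0+(-2)·1 = -4
  [M]: (1)·1+(-2)·0+(1)·0+(2)·1+(-2)·0 = 3
⇒ Θ^-2 L^-4 M^3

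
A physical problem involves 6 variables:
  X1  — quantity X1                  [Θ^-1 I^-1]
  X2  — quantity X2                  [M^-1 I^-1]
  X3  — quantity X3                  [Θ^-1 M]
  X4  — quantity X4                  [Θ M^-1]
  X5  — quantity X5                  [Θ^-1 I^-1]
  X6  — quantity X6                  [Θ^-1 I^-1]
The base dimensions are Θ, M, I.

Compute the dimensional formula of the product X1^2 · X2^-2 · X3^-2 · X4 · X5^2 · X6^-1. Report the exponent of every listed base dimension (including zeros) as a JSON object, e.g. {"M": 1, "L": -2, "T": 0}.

Dimensional matrix (Θ×M×I by X1×X2×X3×X4×X5×X6):
  Θ: [-1  0 -1  1 -1 -1]
  M: [ 0 -1  1 -1  0  0]
  I: [-1 -1  0  0 -1 -1]
  [Θ]: (2)·-1+(-2)·0+(-2)·-1+(1)·1+(2)·-1+(-1)·-1 = 0
  [M]: (2)·0+(-2)·-1+(-2)·1+(1)·-1+(2)·0+(-1)·0 = -1
  [I]: (2)·-1+(-2)·-1+(-2)·0+(1)·0+(2)·-1+(-1)·-1 = -1
⇒ M^-1 I^-1

{"Θ": 0, "M": -1, "I": -1}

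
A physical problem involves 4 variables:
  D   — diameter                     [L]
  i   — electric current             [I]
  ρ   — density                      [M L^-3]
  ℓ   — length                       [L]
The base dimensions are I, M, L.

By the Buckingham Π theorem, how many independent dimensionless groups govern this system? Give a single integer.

Exponent matrix [I,M,L] × [D,i,ρ,ℓ]:
  I: [ 0  1  0  0]
  M: [ 0  0  1  0]
  L: [ 1  0 -3  1]
RREF → pivots at {D,i,ρ} ⇒ r = 3
4 vars − rank 3 = 1 Π group

1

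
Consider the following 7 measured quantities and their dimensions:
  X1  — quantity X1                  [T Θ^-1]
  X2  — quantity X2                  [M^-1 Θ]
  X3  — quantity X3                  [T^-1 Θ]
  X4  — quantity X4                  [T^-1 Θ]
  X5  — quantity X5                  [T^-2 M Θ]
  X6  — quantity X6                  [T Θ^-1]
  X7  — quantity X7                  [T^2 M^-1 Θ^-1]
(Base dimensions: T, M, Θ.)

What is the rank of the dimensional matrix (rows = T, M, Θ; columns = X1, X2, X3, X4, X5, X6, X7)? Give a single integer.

2

Exponent matrix [T,M,Θ] × [X1,X2,X3,X4,X5,X6,X7]:
  T: [ 1  0 -1 -1 -2  1  2]
  M: [ 0 -1  0  0  1  0 -1]
  Θ: [-1  1  1  1  1 -1 -1]
Echelon form has 2 nonzero rows (pivots: X1,X2)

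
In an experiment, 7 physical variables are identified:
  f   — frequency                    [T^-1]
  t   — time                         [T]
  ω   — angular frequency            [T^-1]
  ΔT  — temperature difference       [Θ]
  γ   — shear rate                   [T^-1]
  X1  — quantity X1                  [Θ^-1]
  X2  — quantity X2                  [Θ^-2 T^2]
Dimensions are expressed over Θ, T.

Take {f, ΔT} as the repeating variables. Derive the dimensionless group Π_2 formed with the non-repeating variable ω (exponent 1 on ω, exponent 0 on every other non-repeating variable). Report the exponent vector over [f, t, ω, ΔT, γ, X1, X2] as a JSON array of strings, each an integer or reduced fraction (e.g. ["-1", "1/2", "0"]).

Exponent matrix [Θ,T] × [f,t,ω,ΔT,γ,X1,X2]:
  Θ: [ 0  0  0  1  0 -1 -2]
  T: [-1  1 -1  0 -1  0  2]
RREF → pivots at {f,ΔT} ⇒ r = 2
Pivot set = {f,ΔT}, free = {t,ω,γ,X1,X2}
RREF:
  r0: [   1   -1    1    0    1    0   -2]
  r1: [   0    0    0    1    0   -1   -2]
Fix exponent of ω at 1, t at 0, γ at 0, X1 at 0, X2 at 0; solve each RREF row for its pivot's exponent:
  r0: exp(f) + (1)·1 = 0 ⇒ exp(f) = -1
  r1: exp(ΔT) + (0)·1 = 0 ⇒ exp(ΔT) = 0
Π_2 = f^-1 · ω

["-1", "0", "1", "0", "0", "0", "0"]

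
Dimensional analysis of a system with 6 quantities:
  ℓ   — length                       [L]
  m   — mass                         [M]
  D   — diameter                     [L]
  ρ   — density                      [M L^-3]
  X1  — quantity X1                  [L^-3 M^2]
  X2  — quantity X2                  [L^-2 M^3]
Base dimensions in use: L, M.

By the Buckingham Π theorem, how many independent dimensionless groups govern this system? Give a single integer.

Dimensional matrix (L×M by ℓ×m×D×ρ×X1×X2):
  L: [ 1  0  1 -3 -3 -2]
  M: [ 0  1  0  1  2  3]
Row reduction gives pivot columns ℓ,m; rank = 2
n=6, r=2 ⇒ 4 dimensionless groups

4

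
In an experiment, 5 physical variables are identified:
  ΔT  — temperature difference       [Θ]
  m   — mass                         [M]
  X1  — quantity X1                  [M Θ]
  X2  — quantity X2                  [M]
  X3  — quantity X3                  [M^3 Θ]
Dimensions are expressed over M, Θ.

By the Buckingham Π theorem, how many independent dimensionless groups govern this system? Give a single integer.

Write exponents as rows M,Θ / cols ΔT,m,X1,X2,X3:
  M: [ 0  1  1  1  3]
  Θ: [ 1  0  1  0  1]
RREF → pivots at {ΔT,m} ⇒ r = 2
5 vars − rank 2 = 3 Π groups

3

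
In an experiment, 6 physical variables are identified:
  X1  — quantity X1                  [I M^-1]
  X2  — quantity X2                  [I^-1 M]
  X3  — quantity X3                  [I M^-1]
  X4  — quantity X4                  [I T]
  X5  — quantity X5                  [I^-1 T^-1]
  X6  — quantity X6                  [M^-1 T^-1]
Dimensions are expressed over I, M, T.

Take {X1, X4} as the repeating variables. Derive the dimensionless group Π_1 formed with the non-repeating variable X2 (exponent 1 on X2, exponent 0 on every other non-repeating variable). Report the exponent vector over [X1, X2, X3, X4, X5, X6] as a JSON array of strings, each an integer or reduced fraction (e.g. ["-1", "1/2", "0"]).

["1", "1", "0", "0", "0", "0"]

Exponent matrix [I,M,T] × [X1,X2,X3,X4,X5,X6]:
  I: [ 1 -1  1  1 -1  0]
  M: [-1  1 -1  0  0 -1]
  T: [ 0  0  0  1 -1 -1]
Row reduction gives pivot columns X1,X4; rank = 2
Repeat: X1,X4; free: X2,X3,X5,X6
RREF:
  r0: [   1   -1    1    0    0    1]
  r1: [   0    0    0    1   -1   -1]
  r2: [   0    0    0    0    0    0]
Fix exponent of X2 at 1, X3 at 0, X5 at 0, X6 at 0; solve each RREF row for its pivot's exponent:
  r0: exp(X1) + (-1)·1 = 0 ⇒ exp(X1) = 1
  r1: exp(X4) + (0)·1 = 0 ⇒ exp(X4) = 0
Π_1 = X1 · X2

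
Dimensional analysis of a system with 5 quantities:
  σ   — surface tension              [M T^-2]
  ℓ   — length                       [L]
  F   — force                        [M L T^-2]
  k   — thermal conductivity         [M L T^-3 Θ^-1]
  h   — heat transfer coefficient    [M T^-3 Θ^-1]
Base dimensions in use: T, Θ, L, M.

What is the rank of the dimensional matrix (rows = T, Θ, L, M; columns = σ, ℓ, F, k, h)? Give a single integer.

3

Exponent matrix [T,Θ,L,M] × [σ,ℓ,F,k,h]:
  T: [-2  0 -2 -3 -3]
  Θ: [ 0  0  0 -1 -1]
  L: [ 0  1  1  1  0]
  M: [ 1  0  1  1  1]
Row reduction gives pivot columns σ,ℓ,k; rank = 3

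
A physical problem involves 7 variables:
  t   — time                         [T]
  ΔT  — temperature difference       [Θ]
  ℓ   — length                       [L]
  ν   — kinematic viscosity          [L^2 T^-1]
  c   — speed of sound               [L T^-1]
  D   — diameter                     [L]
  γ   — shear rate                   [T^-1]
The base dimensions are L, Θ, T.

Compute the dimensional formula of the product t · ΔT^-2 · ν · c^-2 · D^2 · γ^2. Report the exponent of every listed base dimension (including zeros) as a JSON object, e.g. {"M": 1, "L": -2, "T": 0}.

{"L": 2, "Θ": -2, "T": 0}

Dimensional matrix (L×Θ×T by t×ΔT×ℓ×ν×c×D×γ):
  L: [ 0  0  1  2  1  1  0]
  Θ: [ 0  1  0  0  0  0  0]
  T: [ 1  0  0 -1 -1  0 -1]
  [L]: (1)·0+(-2)·0+(1)·2+(-2)·1+(2)·1+(2)·0 = 2
  [Θ]: (1)·0+(-2)·1+(1)·0+(-2)·0+(2)·0+(2)·0 = -2
  [T]: (1)·1+(-2)·0+(1)·-1+(-2)·-1+(2)·0+(2)·-1 = 0
⇒ L^2 Θ^-2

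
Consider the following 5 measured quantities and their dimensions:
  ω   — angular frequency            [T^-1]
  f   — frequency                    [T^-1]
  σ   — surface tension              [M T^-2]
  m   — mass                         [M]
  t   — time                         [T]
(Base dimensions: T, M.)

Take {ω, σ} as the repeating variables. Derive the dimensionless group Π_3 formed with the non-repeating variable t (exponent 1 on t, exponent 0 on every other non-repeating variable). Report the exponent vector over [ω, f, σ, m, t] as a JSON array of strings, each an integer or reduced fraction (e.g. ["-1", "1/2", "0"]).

Dimensional matrix (T×M by ω×f×σ×m×t):
  T: [-1 -1 -2  0  1]
  M: [ 0  0  1  1  0]
RREF → pivots at {ω,σ} ⇒ r = 2
Pivot set = {ω,σ}, free = {f,m,t}
RREF:
  r0: [   1    1    0   -2   -1]
  r1: [   0    0    1    1    0]
Fix exponent of t at 1, f at 0, m at 0; solve each RREF row for its pivot's exponent:
  r0: exp(ω) + (-1)·1 = 0 ⇒ exp(ω) = 1
  r1: exp(σ) + (0)·1 = 0 ⇒ exp(σ) = 0
Π_3 = ω · t

["1", "0", "0", "0", "1"]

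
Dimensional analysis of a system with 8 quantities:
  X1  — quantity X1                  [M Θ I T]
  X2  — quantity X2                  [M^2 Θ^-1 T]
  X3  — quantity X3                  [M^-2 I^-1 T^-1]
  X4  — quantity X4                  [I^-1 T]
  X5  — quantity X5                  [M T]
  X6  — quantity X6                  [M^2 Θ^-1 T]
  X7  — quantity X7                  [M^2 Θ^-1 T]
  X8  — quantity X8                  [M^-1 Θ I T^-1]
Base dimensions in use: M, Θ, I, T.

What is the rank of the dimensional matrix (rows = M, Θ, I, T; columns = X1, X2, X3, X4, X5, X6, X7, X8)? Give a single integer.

Dimensional matrix (M×Θ×I×T by X1×X2×X3×X4×X5×X6×X7×X8):
  M: [ 1  2 -2  0  1  2  2 -1]
  Θ: [ 1 -1  0  0  0 -1 -1  1]
  I: [ 1  0 -1 -1  0  0  0  1]
  T: [ 1  1 -1  1  1  1  1 -1]
Echelon form has 3 nonzero rows (pivots: X1,X2,X3)

3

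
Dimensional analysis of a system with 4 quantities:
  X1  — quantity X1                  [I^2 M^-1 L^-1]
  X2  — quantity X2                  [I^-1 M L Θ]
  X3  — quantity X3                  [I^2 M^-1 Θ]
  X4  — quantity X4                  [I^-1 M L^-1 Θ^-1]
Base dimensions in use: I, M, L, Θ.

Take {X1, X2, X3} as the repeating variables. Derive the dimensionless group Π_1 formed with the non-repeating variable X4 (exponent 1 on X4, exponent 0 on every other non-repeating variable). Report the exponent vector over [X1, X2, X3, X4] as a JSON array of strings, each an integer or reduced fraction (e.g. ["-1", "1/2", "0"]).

["-2", "-1", "2", "1"]

Exponent matrix [I,M,L,Θ] × [X1,X2,X3,X4]:
  I: [ 2 -1  2 -1]
  M: [-1  1 -1  1]
  L: [-1  1  0 -1]
  Θ: [ 0  1  1 -1]
RREF → pivots at {X1,X2,X3} ⇒ r = 3
Repeat: X1,X2,X3; free: X4
RREF:
  r0: [   1    0    0    2]
  r1: [   0    1    0    1]
  r2: [   0    0    1   -2]
  r3: [   0    0    0    0]
Fix exponent of X4 at 1; solve each RREF row for its pivot's exponent:
  r0: exp(X1) + (2)·1 = 0 ⇒ exp(X1) = -2
  r1: exp(X2) + (1)·1 = 0 ⇒ exp(X2) = -1
  r2: exp(X3) + (-2)·1 = 0 ⇒ exp(X3) = 2
Π_1 = X1^-2 · X2^-1 · X3^2 · X4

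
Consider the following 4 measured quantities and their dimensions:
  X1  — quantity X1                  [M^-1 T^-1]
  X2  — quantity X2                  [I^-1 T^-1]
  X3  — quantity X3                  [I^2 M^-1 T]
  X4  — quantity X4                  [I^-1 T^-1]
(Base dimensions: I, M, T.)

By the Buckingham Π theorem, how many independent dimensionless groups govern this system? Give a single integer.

Write exponents as rows I,M,T / cols X1,X2,X3,X4:
  I: [ 0 -1  2 -1]
  M: [-1  0 -1  0]
  T: [-1 -1  1 -1]
Row reduction gives pivot columns X1,X2; rank = 2
n=4, r=2 ⇒ 2 dimensionless groups

2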